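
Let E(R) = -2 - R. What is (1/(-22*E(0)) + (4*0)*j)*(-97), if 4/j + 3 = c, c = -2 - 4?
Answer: -97/44 ≈ -2.2045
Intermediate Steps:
c = -6
j = -4/9 (j = 4/(-3 - 6) = 4/(-9) = 4*(-1/9) = -4/9 ≈ -0.44444)
(1/(-22*E(0)) + (4*0)*j)*(-97) = (1/(-22*(-2 - 1*0)) + (4*0)*(-4/9))*(-97) = (1/(-22*(-2 + 0)) + 0*(-4/9))*(-97) = (1/(-22*(-2)) + 0)*(-97) = (1/44 + 0)*(-97) = (1/44)*(-97) = -97/44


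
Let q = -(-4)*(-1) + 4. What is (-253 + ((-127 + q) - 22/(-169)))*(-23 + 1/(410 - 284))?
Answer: 92990803/10647 ≈ 8734.0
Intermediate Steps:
q = 0 (q = -4*1 + 4 = -4 + 4 = 0)
(-253 + ((-127 + q) - 22/(-169)))*(-23 + 1/(410 - 284)) = (-253 + ((-127 + 0) - 22/(-169)))*(-23 + 1/(410 - 284)) = (-253 + (-127 - 22*(-1/169)))*(-23 + 1/126) = (-253 + (-127 + 22/169))*(-23 + 1/126) = (-253 - 21441/169)*(-2897/126) = -64198/169*(-2897/126) = 92990803/10647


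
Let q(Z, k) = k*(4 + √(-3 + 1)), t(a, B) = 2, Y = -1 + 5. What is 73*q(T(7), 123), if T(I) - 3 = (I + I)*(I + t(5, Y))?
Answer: 35916 + 8979*I*√2 ≈ 35916.0 + 12698.0*I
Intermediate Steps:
Y = 4
T(I) = 3 + 2*I*(2 + I) (T(I) = 3 + (I + I)*(I + 2) = 3 + (2*I)*(2 + I) = 3 + 2*I*(2 + I))
q(Z, k) = k*(4 + I*√2) (q(Z, k) = k*(4 + √(-2)) = k*(4 + I*√2))
73*q(T(7), 123) = 73*(123*(4 + I*√2)) = 73*(492 + 123*I*√2) = 35916 + 8979*I*√2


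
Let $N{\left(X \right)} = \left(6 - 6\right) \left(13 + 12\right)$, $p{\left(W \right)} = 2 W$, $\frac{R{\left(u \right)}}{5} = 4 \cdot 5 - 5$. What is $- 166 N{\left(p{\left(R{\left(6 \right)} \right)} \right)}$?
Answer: $0$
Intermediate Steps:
$R{\left(u \right)} = 75$ ($R{\left(u \right)} = 5 \left(4 \cdot 5 - 5\right) = 5 \left(20 - 5\right) = 5 \cdot 15 = 75$)
$N{\left(X \right)} = 0$ ($N{\left(X \right)} = 0 \cdot 25 = 0$)
$- 166 N{\left(p{\left(R{\left(6 \right)} \right)} \right)} = \left(-166\right) 0 = 0$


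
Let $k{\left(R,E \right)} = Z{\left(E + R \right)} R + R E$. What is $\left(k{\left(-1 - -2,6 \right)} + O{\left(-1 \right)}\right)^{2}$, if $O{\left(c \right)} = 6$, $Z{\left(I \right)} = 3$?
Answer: $225$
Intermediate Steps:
$k{\left(R,E \right)} = 3 R + E R$ ($k{\left(R,E \right)} = 3 R + R E = 3 R + E R$)
$\left(k{\left(-1 - -2,6 \right)} + O{\left(-1 \right)}\right)^{2} = \left(\left(-1 - -2\right) \left(3 + 6\right) + 6\right)^{2} = \left(\left(-1 + 2\right) 9 + 6\right)^{2} = \left(1 \cdot 9 + 6\right)^{2} = \left(9 + 6\right)^{2} = 15^{2} = 225$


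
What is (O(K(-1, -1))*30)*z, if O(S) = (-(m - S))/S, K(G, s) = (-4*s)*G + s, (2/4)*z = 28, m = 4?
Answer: 3024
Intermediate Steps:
z = 56 (z = 2*28 = 56)
K(G, s) = s - 4*G*s (K(G, s) = -4*G*s + s = s - 4*G*s)
O(S) = (-4 + S)/S (O(S) = (-(4 - S))/S = (-4 + S)/S)
(O(K(-1, -1))*30)*z = (((-4 - (1 - 4*(-1)))/((-(1 - 4*(-1)))))*30)*56 = (((-4 - (1 + 4))/((-(1 + 4))))*30)*56 = (((-4 - 1*5)/((-1*5)))*30)*56 = (((-4 - 5)/(-5))*30)*56 = (-1/5*(-9)*30)*56 = ((9/5)*30)*56 = 54*56 = 3024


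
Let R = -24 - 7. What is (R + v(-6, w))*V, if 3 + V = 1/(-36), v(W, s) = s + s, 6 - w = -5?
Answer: 109/4 ≈ 27.250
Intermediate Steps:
w = 11 (w = 6 - 1*(-5) = 6 + 5 = 11)
v(W, s) = 2*s
R = -31
V = -109/36 (V = -3 + 1/(-36) = -3 + 1*(-1/36) = -3 - 1/36 = -109/36 ≈ -3.0278)
(R + v(-6, w))*V = (-31 + 2*11)*(-109/36) = (-31 + 22)*(-109/36) = -9*(-109/36) = 109/4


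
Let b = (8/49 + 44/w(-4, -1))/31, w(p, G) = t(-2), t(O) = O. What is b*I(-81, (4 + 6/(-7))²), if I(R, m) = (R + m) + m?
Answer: 3211070/74431 ≈ 43.142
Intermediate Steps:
w(p, G) = -2
I(R, m) = R + 2*m
b = -1070/1519 (b = (8/49 + 44/(-2))/31 = (8*(1/49) + 44*(-½))*(1/31) = (8/49 - 22)*(1/31) = -1070/49*1/31 = -1070/1519 ≈ -0.70441)
b*I(-81, (4 + 6/(-7))²) = -1070*(-81 + 2*(4 + 6/(-7))²)/1519 = -1070*(-81 + 2*(4 + 6*(-⅐))²)/1519 = -1070*(-81 + 2*(4 - 6/7)²)/1519 = -1070*(-81 + 2*(22/7)²)/1519 = -1070*(-81 + 2*(484/49))/1519 = -1070*(-81 + 968/49)/1519 = -1070/1519*(-3001/49) = 3211070/74431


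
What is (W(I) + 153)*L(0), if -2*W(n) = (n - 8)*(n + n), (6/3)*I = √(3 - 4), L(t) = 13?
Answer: 7969/4 + 52*I ≈ 1992.3 + 52.0*I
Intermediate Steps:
I = I/2 (I = √(3 - 4)/2 = √(-1)/2 = I/2 ≈ 0.5*I)
W(n) = -n*(-8 + n) (W(n) = -(n - 8)*(n + n)/2 = -(-8 + n)*2*n/2 = -n*(-8 + n))
(W(I) + 153)*L(0) = ((I/2)*(8 - I/2) + 153)*13 = (I*(8 - I/2)/2 + 153)*13 = (153 + I*(8 - I/2)/2)*13 = 1989 + 13*I*(8 - I/2)/2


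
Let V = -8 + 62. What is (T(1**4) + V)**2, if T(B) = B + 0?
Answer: 3025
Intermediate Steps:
V = 54
T(B) = B
(T(1**4) + V)**2 = (1**4 + 54)**2 = (1 + 54)**2 = 55**2 = 3025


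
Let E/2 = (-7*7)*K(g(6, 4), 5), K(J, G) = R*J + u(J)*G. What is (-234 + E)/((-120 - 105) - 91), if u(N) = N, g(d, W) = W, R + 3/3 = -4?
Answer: 117/158 ≈ 0.74051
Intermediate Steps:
R = -5 (R = -1 - 4 = -5)
K(J, G) = -5*J + G*J (K(J, G) = -5*J + J*G = -5*J + G*J)
E = 0 (E = 2*((-7*7)*(4*(-5 + 5))) = 2*(-196*0) = 2*(-49*0) = 2*0 = 0)
(-234 + E)/((-120 - 105) - 91) = (-234 + 0)/((-120 - 105) - 91) = -234/(-225 - 91) = -234/(-316) = -234*(-1/316) = 117/158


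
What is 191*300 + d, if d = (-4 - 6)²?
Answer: 57400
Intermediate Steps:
d = 100 (d = (-10)² = 100)
191*300 + d = 191*300 + 100 = 57300 + 100 = 57400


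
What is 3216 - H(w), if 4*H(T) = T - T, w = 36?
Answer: 3216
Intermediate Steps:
H(T) = 0 (H(T) = (T - T)/4 = (¼)*0 = 0)
3216 - H(w) = 3216 - 1*0 = 3216 + 0 = 3216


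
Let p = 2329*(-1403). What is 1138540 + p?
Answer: -2129047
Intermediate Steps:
p = -3267587
1138540 + p = 1138540 - 3267587 = -2129047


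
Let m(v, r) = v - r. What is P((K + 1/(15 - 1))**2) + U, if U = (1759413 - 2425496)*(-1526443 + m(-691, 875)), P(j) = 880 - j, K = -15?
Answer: 199485040603211/196 ≈ 1.0178e+12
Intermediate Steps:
U = 1017780818747 (U = (1759413 - 2425496)*(-1526443 + (-691 - 1*875)) = -666083*(-1526443 + (-691 - 875)) = -666083*(-1526443 - 1566) = -666083*(-1528009) = 1017780818747)
P((K + 1/(15 - 1))**2) + U = (880 - (-15 + 1/(15 - 1))**2) + 1017780818747 = (880 - (-15 + 1/14)**2) + 1017780818747 = (880 - (-209/14)**2) + 1017780818747 = (880 - 1*43681/196) + 1017780818747 = (880 - 43681/196) + 1017780818747 = 128799/196 + 1017780818747 = 199485040603211/196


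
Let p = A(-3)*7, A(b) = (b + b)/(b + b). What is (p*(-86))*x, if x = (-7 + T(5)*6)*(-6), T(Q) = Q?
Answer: 83076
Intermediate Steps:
A(b) = 1 (A(b) = (2*b)/((2*b)) = (2*b)*(1/(2*b)) = 1)
x = -138 (x = (-7 + 5*6)*(-6) = (-7 + 30)*(-6) = 23*(-6) = -138)
p = 7 (p = 1*7 = 7)
(p*(-86))*x = (7*(-86))*(-138) = -602*(-138) = 83076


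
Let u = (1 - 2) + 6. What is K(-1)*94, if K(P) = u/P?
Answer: -470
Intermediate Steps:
u = 5 (u = -1 + 6 = 5)
K(P) = 5/P
K(-1)*94 = (5/(-1))*94 = (5*(-1))*94 = -5*94 = -470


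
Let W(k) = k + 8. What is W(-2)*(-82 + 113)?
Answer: 186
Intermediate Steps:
W(k) = 8 + k
W(-2)*(-82 + 113) = (8 - 2)*(-82 + 113) = 6*31 = 186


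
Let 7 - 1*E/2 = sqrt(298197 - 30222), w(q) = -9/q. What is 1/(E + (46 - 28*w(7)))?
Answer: -8/88557 - 5*sqrt(1191)/177114 ≈ -0.0010646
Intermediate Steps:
E = 14 - 30*sqrt(1191) (E = 14 - 2*sqrt(298197 - 30222) = 14 - 30*sqrt(1191) ≈ -1021.3)
1/(E + (46 - 28*w(7))) = 1/((14 - 30*sqrt(1191)) + (46 - (-252)/7)) = 1/((14 - 30*sqrt(1191)) + (46 - 28*(-9/7))) = 1/((14 - 30*sqrt(1191)) + (46 + 36)) = 1/((14 - 30*sqrt(1191)) + 82) = 1/(96 - 30*sqrt(1191))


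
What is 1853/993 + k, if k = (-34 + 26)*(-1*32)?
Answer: 256061/993 ≈ 257.87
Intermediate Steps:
k = 256 (k = -8*(-32) = 256)
1853/993 + k = 1853/993 + 256 = 256061/993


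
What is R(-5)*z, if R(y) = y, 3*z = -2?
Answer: 10/3 ≈ 3.3333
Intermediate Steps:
z = -⅔ (z = (⅓)*(-2) = -⅔ ≈ -0.66667)
R(-5)*z = -5*(-⅔) = 10/3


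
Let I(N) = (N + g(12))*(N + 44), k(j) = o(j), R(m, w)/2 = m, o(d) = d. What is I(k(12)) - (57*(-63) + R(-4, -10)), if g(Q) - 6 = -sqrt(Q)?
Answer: 4607 - 112*sqrt(3) ≈ 4413.0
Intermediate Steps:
g(Q) = 6 - sqrt(Q)
R(m, w) = 2*m
k(j) = j
I(N) = (44 + N)*(6 + N - 2*sqrt(3)) (I(N) = (N + (6 - sqrt(12)))*(N + 44) = (N + (6 - 2*sqrt(3)))*(44 + N) = (6 + N - 2*sqrt(3))*(44 + N) = (44 + N)*(6 + N - 2*sqrt(3)))
I(k(12)) - (57*(-63) + R(-4, -10)) = (264 + 12**2 - 88*sqrt(3) + 50*12 - 2*12*sqrt(3)) - (57*(-63) + 2*(-4)) = (264 + 144 - 88*sqrt(3) + 600 - 24*sqrt(3)) - (-3591 - 8) = (1008 - 112*sqrt(3)) - 1*(-3599) = (1008 - 112*sqrt(3)) + 3599 = 4607 - 112*sqrt(3)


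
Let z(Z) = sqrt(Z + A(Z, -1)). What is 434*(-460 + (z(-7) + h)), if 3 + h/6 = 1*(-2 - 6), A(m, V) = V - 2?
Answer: -228284 + 434*I*sqrt(10) ≈ -2.2828e+5 + 1372.4*I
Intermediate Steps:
A(m, V) = -2 + V
h = -66 (h = -18 + 6*(1*(-2 - 6)) = -18 + 6*(1*(-8)) = -18 + 6*(-8) = -18 - 48 = -66)
z(Z) = sqrt(-3 + Z) (z(Z) = sqrt(Z + (-2 - 1)) = sqrt(Z - 3) = sqrt(-3 + Z))
434*(-460 + (z(-7) + h)) = 434*(-460 + (sqrt(-3 - 7) - 66)) = 434*(-460 + (sqrt(-10) - 66)) = 434*(-460 + (I*sqrt(10) - 66)) = 434*(-460 + (-66 + I*sqrt(10))) = 434*(-526 + I*sqrt(10)) = -228284 + 434*I*sqrt(10)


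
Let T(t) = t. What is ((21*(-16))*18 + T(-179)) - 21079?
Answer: -27306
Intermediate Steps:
((21*(-16))*18 + T(-179)) - 21079 = ((21*(-16))*18 - 179) - 21079 = (-336*18 - 179) - 21079 = (-6048 - 179) - 21079 = -6227 - 21079 = -27306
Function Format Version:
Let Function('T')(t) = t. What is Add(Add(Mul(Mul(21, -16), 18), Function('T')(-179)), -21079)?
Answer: -27306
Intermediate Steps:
Add(Add(Mul(Mul(21, -16), 18), Function('T')(-179)), -21079) = Add(Add(Mul(Mul(21, -16), 18), -179), -21079) = Add(Add(Mul(-336, 18), -179), -21079) = Add(Add(-6048, -179), -21079) = Add(-6227, -21079) = -27306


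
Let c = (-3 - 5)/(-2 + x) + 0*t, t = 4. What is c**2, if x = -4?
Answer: 16/9 ≈ 1.7778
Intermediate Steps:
c = 4/3 (c = (-3 - 5)/(-2 - 4) + 0*4 = -8/(-6) + 0 = -8*(-1/6) + 0 = 4/3 + 0 = 4/3 ≈ 1.3333)
c**2 = (4/3)**2 = 16/9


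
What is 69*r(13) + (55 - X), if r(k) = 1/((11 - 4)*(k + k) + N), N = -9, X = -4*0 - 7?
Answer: 10795/173 ≈ 62.399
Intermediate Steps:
X = -7 (X = 0 - 7 = -7)
r(k) = 1/(-9 + 14*k) (r(k) = 1/((11 - 4)*(k + k) - 9) = 1/(7*(2*k) - 9) = 1/(14*k - 9) = 1/(-9 + 14*k))
69*r(13) + (55 - X) = 69/(-9 + 14*13) + (55 - 1*(-7)) = 69/(-9 + 182) + (55 + 7) = 69/173 + 62 = 10795/173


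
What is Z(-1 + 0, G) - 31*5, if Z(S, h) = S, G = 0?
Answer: -156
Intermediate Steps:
Z(-1 + 0, G) - 31*5 = (-1 + 0) - 31*5 = -1 - 155 = -156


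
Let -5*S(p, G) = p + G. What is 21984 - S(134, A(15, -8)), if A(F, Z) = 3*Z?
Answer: 22006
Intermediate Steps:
S(p, G) = -G/5 - p/5 (S(p, G) = -(p + G)/5 = -(G + p)/5 = -G/5 - p/5)
21984 - S(134, A(15, -8)) = 21984 - (-3*(-8)/5 - ⅕*134) = 21984 - (-⅕*(-24) - 134/5) = 21984 - (24/5 - 134/5) = 21984 - 1*(-22) = 21984 + 22 = 22006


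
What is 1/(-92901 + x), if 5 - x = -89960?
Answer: -1/2936 ≈ -0.00034060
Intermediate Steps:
x = 89965 (x = 5 - 1*(-89960) = 5 + 89960 = 89965)
1/(-92901 + x) = 1/(-92901 + 89965) = 1/(-2936) = -1/2936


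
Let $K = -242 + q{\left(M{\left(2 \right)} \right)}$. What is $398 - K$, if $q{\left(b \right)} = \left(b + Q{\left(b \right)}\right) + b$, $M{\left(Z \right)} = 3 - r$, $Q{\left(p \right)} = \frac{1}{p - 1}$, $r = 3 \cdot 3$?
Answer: $\frac{4565}{7} \approx 652.14$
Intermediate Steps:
$r = 9$
$Q{\left(p \right)} = \frac{1}{-1 + p}$
$M{\left(Z \right)} = -6$ ($M{\left(Z \right)} = 3 - 9 = -6$)
$q{\left(b \right)} = \frac{1}{-1 + b} + 2 b$ ($q{\left(b \right)} = \left(b + \frac{1}{-1 + b}\right) + b = \frac{1}{-1 + b} + 2 b$)
$K = - \frac{1779}{7}$ ($K = -242 + \frac{1 + 2 \left(-6\right) \left(-1 - 6\right)}{-1 - 6} = -242 + \frac{1 + 2 \left(-6\right) \left(-7\right)}{-7} = -242 - \frac{1 + 84}{7} = -242 - \frac{85}{7} = - \frac{1779}{7} \approx -254.14$)
$398 - K = 398 - - \frac{1779}{7} = 398 + \frac{1779}{7} = \frac{4565}{7}$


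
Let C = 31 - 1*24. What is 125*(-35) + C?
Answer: -4368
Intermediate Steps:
C = 7 (C = 31 - 24 = 7)
125*(-35) + C = 125*(-35) + 7 = -4375 + 7 = -4368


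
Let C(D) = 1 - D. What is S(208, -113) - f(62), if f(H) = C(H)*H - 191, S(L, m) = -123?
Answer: 3850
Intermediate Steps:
f(H) = -191 + H*(1 - H) (f(H) = (1 - H)*H - 191 = H*(1 - H) - 191 = -191 + H*(1 - H))
S(208, -113) - f(62) = -123 - (-191 + 62 - 1*62**2) = -123 - (-191 + 62 - 1*3844) = -123 - (-191 + 62 - 3844) = -123 - 1*(-3973) = -123 + 3973 = 3850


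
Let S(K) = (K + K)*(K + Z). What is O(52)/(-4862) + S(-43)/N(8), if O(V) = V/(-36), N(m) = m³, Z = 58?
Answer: -1085407/430848 ≈ -2.5192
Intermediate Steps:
S(K) = 2*K*(58 + K) (S(K) = (K + K)*(K + 58) = (2*K)*(58 + K) = 2*K*(58 + K))
O(V) = -V/36 (O(V) = V*(-1/36) = -V/36)
O(52)/(-4862) + S(-43)/N(8) = -1/36*52/(-4862) + (2*(-43)*(58 - 43))/(8³) = -13/9*(-1/4862) + (2*(-43)*15)/512 = 1/3366 - 1290*1/512 = 1/3366 - 645/256 = -1085407/430848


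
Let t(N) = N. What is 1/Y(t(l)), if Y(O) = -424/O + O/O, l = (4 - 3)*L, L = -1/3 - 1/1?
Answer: 1/319 ≈ 0.0031348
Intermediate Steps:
L = -4/3 (L = -1*⅓ - 1*1 = -⅓ - 1 = -4/3 ≈ -1.3333)
l = -4/3 (l = (4 - 3)*(-4/3) = 1*(-4/3) = -4/3 ≈ -1.3333)
Y(O) = 1 - 424/O (Y(O) = -424/O + 1 = 1 - 424/O)
1/Y(t(l)) = 1/((-424 - 4/3)/(-4/3)) = 1/(-¾*(-1276/3)) = 1/319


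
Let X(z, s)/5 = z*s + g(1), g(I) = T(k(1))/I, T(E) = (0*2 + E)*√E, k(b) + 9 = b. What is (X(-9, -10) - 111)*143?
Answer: 48477 - 11440*I*√2 ≈ 48477.0 - 16179.0*I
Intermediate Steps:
k(b) = -9 + b
T(E) = E^(3/2) (T(E) = (0 + E)*√E = E*√E = E^(3/2))
g(I) = -16*I*√2/I (g(I) = (-9 + 1)^(3/2)/I = (-8)^(3/2)/I = (-16*I*√2)/I = -16*I*√2/I)
X(z, s) = -80*I*√2 + 5*s*z (X(z, s) = 5*(z*s - 16*I*√2/1) = 5*(s*z - 16*I*√2*1) = 5*(s*z - 16*I*√2) = -80*I*√2 + 5*s*z)
(X(-9, -10) - 111)*143 = ((-80*I*√2 + 5*(-10)*(-9)) - 111)*143 = ((-80*I*√2 + 450) - 111)*143 = ((450 - 80*I*√2) - 111)*143 = (339 - 80*I*√2)*143 = 48477 - 11440*I*√2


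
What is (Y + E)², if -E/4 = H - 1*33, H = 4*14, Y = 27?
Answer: 4225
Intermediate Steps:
H = 56
E = -92 (E = -4*(56 - 1*33) = -4*(56 - 33) = -4*23 = -92)
(Y + E)² = (27 - 92)² = (-65)² = 4225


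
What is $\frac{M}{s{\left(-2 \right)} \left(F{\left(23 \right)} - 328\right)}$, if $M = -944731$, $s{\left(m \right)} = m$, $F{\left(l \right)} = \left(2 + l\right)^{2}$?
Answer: $\frac{944731}{594} \approx 1590.5$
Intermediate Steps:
$\frac{M}{s{\left(-2 \right)} \left(F{\left(23 \right)} - 328\right)} = - \frac{944731}{\left(-2\right) \left(\left(2 + 23\right)^{2} - 328\right)} = - \frac{944731}{\left(-2\right) \left(25^{2} - 328\right)} = - \frac{944731}{\left(-2\right) \left(625 - 328\right)} = - \frac{944731}{\left(-2\right) 297} = - \frac{944731}{-594} = \left(-944731\right) \left(- \frac{1}{594}\right) = \frac{944731}{594}$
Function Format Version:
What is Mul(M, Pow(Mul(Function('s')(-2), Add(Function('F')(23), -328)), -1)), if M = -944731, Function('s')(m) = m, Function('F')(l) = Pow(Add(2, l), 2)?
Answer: Rational(944731, 594) ≈ 1590.5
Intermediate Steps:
Mul(M, Pow(Mul(Function('s')(-2), Add(Function('F')(23), -328)), -1)) = Mul(-944731, Pow(Mul(-2, Add(Pow(Add(2, 23), 2), -328)), -1)) = Mul(-944731, Pow(Mul(-2, Add(Pow(25, 2), -328)), -1)) = Mul(-944731, Pow(Mul(-2, Add(625, -328)), -1)) = Mul(-944731, Pow(Mul(-2, 297), -1)) = Mul(-944731, Pow(-594, -1)) = Mul(-944731, Rational(-1, 594)) = Rational(944731, 594)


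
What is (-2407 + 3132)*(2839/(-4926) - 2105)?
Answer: -7519750025/4926 ≈ -1.5265e+6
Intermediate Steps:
(-2407 + 3132)*(2839/(-4926) - 2105) = 725*(2839*(-1/4926) - 2105) = 725*(-2839/4926 - 2105) = 725*(-10372069/4926) = -7519750025/4926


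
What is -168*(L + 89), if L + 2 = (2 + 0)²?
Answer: -15288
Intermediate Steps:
L = 2 (L = -2 + (2 + 0)² = -2 + 2² = -2 + 4 = 2)
-168*(L + 89) = -168*(2 + 89) = -168*91 = -15288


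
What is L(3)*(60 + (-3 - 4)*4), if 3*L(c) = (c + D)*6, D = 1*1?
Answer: 256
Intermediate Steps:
D = 1
L(c) = 2 + 2*c (L(c) = ((c + 1)*6)/3 = ((1 + c)*6)/3 = (6 + 6*c)/3 = 2 + 2*c)
L(3)*(60 + (-3 - 4)*4) = (2 + 2*3)*(60 + (-3 - 4)*4) = (2 + 6)*(60 - 7*4) = 8*(60 - 28) = 8*32 = 256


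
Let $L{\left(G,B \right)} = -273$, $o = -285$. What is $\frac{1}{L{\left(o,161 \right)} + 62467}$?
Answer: $\frac{1}{62194} \approx 1.6079 \cdot 10^{-5}$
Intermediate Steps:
$\frac{1}{L{\left(o,161 \right)} + 62467} = \frac{1}{-273 + 62467} = \frac{1}{62194}$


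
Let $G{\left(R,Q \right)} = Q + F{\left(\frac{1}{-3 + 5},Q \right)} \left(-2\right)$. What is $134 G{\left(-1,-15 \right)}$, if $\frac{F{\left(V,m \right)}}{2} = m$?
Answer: $6030$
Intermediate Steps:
$F{\left(V,m \right)} = 2 m$
$G{\left(R,Q \right)} = - 3 Q$ ($G{\left(R,Q \right)} = Q + 2 Q \left(-2\right) = Q - 4 Q = - 3 Q$)
$134 G{\left(-1,-15 \right)} = 134 \left(\left(-3\right) \left(-15\right)\right) = 134 \cdot 45 = 6030$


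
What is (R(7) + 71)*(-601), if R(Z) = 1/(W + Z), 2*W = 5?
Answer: -811951/19 ≈ -42734.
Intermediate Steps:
W = 5/2 (W = (½)*5 = 5/2 ≈ 2.5000)
R(Z) = 1/(5/2 + Z)
(R(7) + 71)*(-601) = (2/(5 + 2*7) + 71)*(-601) = (2/(5 + 14) + 71)*(-601) = (2/19 + 71)*(-601) = (1351/19)*(-601) = -811951/19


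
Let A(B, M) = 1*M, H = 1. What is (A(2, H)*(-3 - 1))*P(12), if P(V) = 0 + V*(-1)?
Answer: 48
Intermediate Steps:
A(B, M) = M
P(V) = -V (P(V) = 0 - V = -V)
(A(2, H)*(-3 - 1))*P(12) = (1*(-3 - 1))*(-1*12) = (1*(-4))*(-12) = -4*(-12) = 48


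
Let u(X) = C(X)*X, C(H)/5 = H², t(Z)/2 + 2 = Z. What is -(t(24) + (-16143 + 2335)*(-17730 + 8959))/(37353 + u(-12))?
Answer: -40370004/9571 ≈ -4218.0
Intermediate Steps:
t(Z) = -4 + 2*Z
C(H) = 5*H²
u(X) = 5*X³ (u(X) = (5*X²)*X = 5*X³)
-(t(24) + (-16143 + 2335)*(-17730 + 8959))/(37353 + u(-12)) = -((-4 + 2*24) + (-16143 + 2335)*(-17730 + 8959))/(37353 + 5*(-12)³) = -((-4 + 48) - 13808*(-8771))/(37353 + 5*(-1728)) = -(44 + 121109968)/(37353 - 8640) = -121110012/28713 = -1*40370004/9571 = -40370004/9571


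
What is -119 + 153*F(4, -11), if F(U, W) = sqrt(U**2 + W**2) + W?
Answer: -1802 + 153*sqrt(137) ≈ -11.181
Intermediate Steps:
F(U, W) = W + sqrt(U**2 + W**2)
-119 + 153*F(4, -11) = -119 + 153*(-11 + sqrt(4**2 + (-11)**2)) = -119 + 153*(-11 + sqrt(16 + 121)) = -119 + 153*(-11 + sqrt(137)) = -119 + (-1683 + 153*sqrt(137)) = -1802 + 153*sqrt(137)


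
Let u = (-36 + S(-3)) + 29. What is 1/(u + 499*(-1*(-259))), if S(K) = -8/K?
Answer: 3/387710 ≈ 7.7377e-6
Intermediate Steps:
u = -13/3 (u = (-36 - 8/(-3)) + 29 = (-36 - 8*(-1/3)) + 29 = (-36 + 8/3) + 29 = -100/3 + 29 = -13/3 ≈ -4.3333)
1/(u + 499*(-1*(-259))) = 1/(-13/3 + 499*(-1*(-259))) = 1/(-13/3 + 499*259) = 1/(-13/3 + 129241) = 1/(387710/3) = 3/387710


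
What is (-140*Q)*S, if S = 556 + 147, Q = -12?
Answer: 1181040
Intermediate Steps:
S = 703
(-140*Q)*S = -140*(-12)*703 = 1680*703 = 1181040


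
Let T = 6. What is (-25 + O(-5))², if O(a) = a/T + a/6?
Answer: 6400/9 ≈ 711.11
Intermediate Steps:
O(a) = a/3 (O(a) = a/6 + a/6 = a/3)
(-25 + O(-5))² = (-25 + (⅓)*(-5))² = (-25 - 5/3)² = (-80/3)² = 6400/9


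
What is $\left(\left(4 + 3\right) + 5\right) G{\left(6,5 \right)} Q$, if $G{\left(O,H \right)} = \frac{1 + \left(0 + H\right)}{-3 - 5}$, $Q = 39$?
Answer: $-351$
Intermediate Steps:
$G{\left(O,H \right)} = - \frac{1}{8} - \frac{H}{8}$ ($G{\left(O,H \right)} = \frac{1 + H}{-8} = \left(1 + H\right) \left(- \frac{1}{8}\right) = - \frac{1}{8} - \frac{H}{8}$)
$\left(\left(4 + 3\right) + 5\right) G{\left(6,5 \right)} Q = \left(\left(4 + 3\right) + 5\right) \left(- \frac{1}{8} - \frac{5}{8}\right) 39 = \left(7 + 5\right) \left(- \frac{1}{8} - \frac{5}{8}\right) 39 = 12 \left(- \frac{3}{4}\right) 39 = \left(-9\right) 39 = -351$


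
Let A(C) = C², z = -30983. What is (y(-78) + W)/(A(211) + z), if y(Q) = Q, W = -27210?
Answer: -13644/6769 ≈ -2.0157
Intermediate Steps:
(y(-78) + W)/(A(211) + z) = (-78 - 27210)/(211² - 30983) = -27288/(44521 - 30983) = -27288/13538 = -27288*1/13538 = -13644/6769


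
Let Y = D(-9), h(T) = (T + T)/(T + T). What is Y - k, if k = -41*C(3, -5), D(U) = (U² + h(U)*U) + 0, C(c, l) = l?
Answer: -133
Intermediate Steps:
h(T) = 1 (h(T) = (2*T)/((2*T)) = (2*T)*(1/(2*T)) = 1)
D(U) = U + U² (D(U) = (U² + 1*U) + 0 = (U² + U) + 0 = (U + U²) + 0 = U + U²)
k = 205 (k = -41*(-5) = 205)
Y = 72 (Y = -9*(1 - 9) = -9*(-8) = 72)
Y - k = 72 - 1*205 = 72 - 205 = -133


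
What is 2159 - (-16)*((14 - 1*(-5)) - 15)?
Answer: 2223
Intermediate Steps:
2159 - (-16)*((14 - 1*(-5)) - 15) = 2159 - (-16)*((14 + 5) - 15) = 2159 - (-16)*(19 - 15) = 2159 - (-16)*4 = 2159 - 1*(-64) = 2159 + 64 = 2223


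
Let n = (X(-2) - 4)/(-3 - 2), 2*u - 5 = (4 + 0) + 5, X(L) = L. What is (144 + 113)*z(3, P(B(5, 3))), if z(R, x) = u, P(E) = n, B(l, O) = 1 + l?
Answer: 1799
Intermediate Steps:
u = 7 (u = 5/2 + ((4 + 0) + 5)/2 = 5/2 + (4 + 5)/2 = 5/2 + (1/2)*9 = 5/2 + 9/2 = 7)
n = 6/5 (n = (-2 - 4)/(-3 - 2) = -6/(-5) = -6*(-1/5) = 6/5 ≈ 1.2000)
P(E) = 6/5
z(R, x) = 7
(144 + 113)*z(3, P(B(5, 3))) = (144 + 113)*7 = 257*7 = 1799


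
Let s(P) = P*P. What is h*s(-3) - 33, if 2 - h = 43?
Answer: -402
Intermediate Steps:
s(P) = P²
h = -41 (h = 2 - 1*43 = 2 - 43 = -41)
h*s(-3) - 33 = -41*(-3)² - 33 = -41*9 - 33 = -369 - 33 = -402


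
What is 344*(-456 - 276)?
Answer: -251808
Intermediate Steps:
344*(-456 - 276) = 344*(-732) = -251808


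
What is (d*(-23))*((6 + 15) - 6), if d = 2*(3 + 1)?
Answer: -2760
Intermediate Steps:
d = 8 (d = 2*4 = 8)
(d*(-23))*((6 + 15) - 6) = (8*(-23))*((6 + 15) - 6) = -184*(21 - 6) = -184*15 = -2760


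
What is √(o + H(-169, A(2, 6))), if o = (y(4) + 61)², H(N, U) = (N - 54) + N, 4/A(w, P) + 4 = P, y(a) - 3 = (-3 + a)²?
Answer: √3833 ≈ 61.911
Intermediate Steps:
y(a) = 3 + (-3 + a)²
A(w, P) = 4/(-4 + P)
H(N, U) = -54 + 2*N (H(N, U) = (-54 + N) + N = -54 + 2*N)
o = 4225 (o = ((3 + (-3 + 4)²) + 61)² = ((3 + 1²) + 61)² = ((3 + 1) + 61)² = (4 + 61)² = 65² = 4225)
√(o + H(-169, A(2, 6))) = √(4225 + (-54 + 2*(-169))) = √(4225 + (-54 - 338)) = √(4225 - 392) = √3833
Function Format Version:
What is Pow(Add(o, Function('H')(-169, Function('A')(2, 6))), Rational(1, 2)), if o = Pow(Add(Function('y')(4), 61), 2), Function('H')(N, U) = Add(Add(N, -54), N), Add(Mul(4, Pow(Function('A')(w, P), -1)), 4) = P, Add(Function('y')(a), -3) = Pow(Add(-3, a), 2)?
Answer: Pow(3833, Rational(1, 2)) ≈ 61.911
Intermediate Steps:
Function('y')(a) = Add(3, Pow(Add(-3, a), 2))
Function('A')(w, P) = Mul(4, Pow(Add(-4, P), -1))
Function('H')(N, U) = Add(-54, Mul(2, N)) (Function('H')(N, U) = Add(Add(-54, N), N) = Add(-54, Mul(2, N)))
o = 4225 (o = Pow(Add(Add(3, Pow(Add(-3, 4), 2)), 61), 2) = Pow(Add(Add(3, Pow(1, 2)), 61), 2) = Pow(Add(Add(3, 1), 61), 2) = Pow(Add(4, 61), 2) = Pow(65, 2) = 4225)
Pow(Add(o, Function('H')(-169, Function('A')(2, 6))), Rational(1, 2)) = Pow(Add(4225, Add(-54, Mul(2, -169))), Rational(1, 2)) = Pow(Add(4225, Add(-54, -338)), Rational(1, 2)) = Pow(Add(4225, -392), Rational(1, 2)) = Pow(3833, Rational(1, 2))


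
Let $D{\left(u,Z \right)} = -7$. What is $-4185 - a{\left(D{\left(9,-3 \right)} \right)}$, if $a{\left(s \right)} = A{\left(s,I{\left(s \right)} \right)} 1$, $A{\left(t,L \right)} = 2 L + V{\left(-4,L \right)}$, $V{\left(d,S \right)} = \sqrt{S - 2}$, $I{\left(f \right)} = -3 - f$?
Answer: $-4193 - \sqrt{2} \approx -4194.4$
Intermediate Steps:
$V{\left(d,S \right)} = \sqrt{-2 + S}$
$A{\left(t,L \right)} = \sqrt{-2 + L} + 2 L$ ($A{\left(t,L \right)} = 2 L + \sqrt{-2 + L} = \sqrt{-2 + L} + 2 L$)
$a{\left(s \right)} = -6 + \sqrt{-5 - s} - 2 s$ ($a{\left(s \right)} = \left(\sqrt{-2 - \left(3 + s\right)} + 2 \left(-3 - s\right)\right) 1 = \left(\sqrt{-5 - s} - \left(6 + 2 s\right)\right) 1 = \left(-6 + \sqrt{-5 - s} - 2 s\right) 1 = -6 + \sqrt{-5 - s} - 2 s$)
$-4185 - a{\left(D{\left(9,-3 \right)} \right)} = -4185 - \left(-6 + \sqrt{-5 - -7} - -14\right) = -4185 - \left(-6 + \sqrt{-5 + 7} + 14\right) = -4185 - \left(-6 + \sqrt{2} + 14\right) = -4185 - \left(8 + \sqrt{2}\right) = -4193 - \sqrt{2}$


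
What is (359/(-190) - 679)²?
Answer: 16736338161/36100 ≈ 4.6361e+5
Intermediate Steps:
(359/(-190) - 679)² = (359*(-1/190) - 679)² = (-359/190 - 679)² = (-129369/190)² = 16736338161/36100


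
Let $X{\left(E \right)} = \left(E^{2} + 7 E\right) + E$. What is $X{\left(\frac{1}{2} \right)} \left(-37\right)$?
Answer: $- \frac{629}{4} \approx -157.25$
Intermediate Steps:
$X{\left(E \right)} = E^{2} + 8 E$
$X{\left(\frac{1}{2} \right)} \left(-37\right) = \frac{8 + \frac{1}{2}}{2} \left(-37\right) = \frac{1}{2} \cdot \frac{17}{2} \left(-37\right) = \frac{17}{4} \left(-37\right) = - \frac{629}{4}$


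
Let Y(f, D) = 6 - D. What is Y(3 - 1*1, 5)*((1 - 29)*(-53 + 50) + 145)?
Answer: 229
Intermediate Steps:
Y(3 - 1*1, 5)*((1 - 29)*(-53 + 50) + 145) = (6 - 1*5)*((1 - 29)*(-53 + 50) + 145) = (6 - 5)*(-28*(-3) + 145) = 1*(84 + 145) = 1*229 = 229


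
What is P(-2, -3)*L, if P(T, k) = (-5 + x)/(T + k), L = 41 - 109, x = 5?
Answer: 0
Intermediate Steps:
L = -68
P(T, k) = 0 (P(T, k) = (-5 + 5)/(T + k) = 0/(T + k) = 0)
P(-2, -3)*L = 0*(-68) = 0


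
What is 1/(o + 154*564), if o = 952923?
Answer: 1/1039779 ≈ 9.6174e-7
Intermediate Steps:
1/(o + 154*564) = 1/(952923 + 154*564) = 1/(952923 + 86856) = 1/1039779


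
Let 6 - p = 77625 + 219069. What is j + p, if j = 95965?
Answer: -200723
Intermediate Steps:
p = -296688 (p = 6 - (77625 + 219069) = 6 - 1*296694 = 6 - 296694 = -296688)
j + p = 95965 - 296688 = -200723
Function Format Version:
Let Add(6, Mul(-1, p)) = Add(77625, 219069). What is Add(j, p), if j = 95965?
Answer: -200723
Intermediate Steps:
p = -296688 (p = Add(6, Mul(-1, Add(77625, 219069))) = Add(6, Mul(-1, 296694)) = Add(6, -296694) = -296688)
Add(j, p) = Add(95965, -296688) = -200723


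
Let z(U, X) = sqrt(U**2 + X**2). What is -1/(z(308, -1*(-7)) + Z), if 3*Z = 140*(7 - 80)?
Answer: 4380/14799169 + 9*sqrt(1937)/14799169 ≈ 0.00032273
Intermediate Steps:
Z = -10220/3 (Z = (140*(7 - 80))/3 = (140*(-73))/3 = (1/3)*(-10220) = -10220/3 ≈ -3406.7)
-1/(z(308, -1*(-7)) + Z) = -1/(sqrt(308**2 + (-1*(-7))**2) - 10220/3) = -1/(sqrt(94864 + 7**2) - 10220/3) = -1/(sqrt(94864 + 49) - 10220/3) = -1/(sqrt(94913) - 10220/3) = -1/(7*sqrt(1937) - 10220/3) = -1/(-10220/3 + 7*sqrt(1937))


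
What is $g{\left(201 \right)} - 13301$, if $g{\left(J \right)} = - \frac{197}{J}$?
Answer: $- \frac{2673698}{201} \approx -13302.0$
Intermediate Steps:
$g{\left(201 \right)} - 13301 = - \frac{197}{201} - 13301 = - \frac{2673698}{201}$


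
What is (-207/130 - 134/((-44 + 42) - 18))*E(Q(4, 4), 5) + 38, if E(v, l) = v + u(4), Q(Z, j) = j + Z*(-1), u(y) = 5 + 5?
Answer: 1158/13 ≈ 89.077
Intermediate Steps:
u(y) = 10
Q(Z, j) = j - Z
E(v, l) = 10 + v (E(v, l) = v + 10 = 10 + v)
(-207/130 - 134/((-44 + 42) - 18))*E(Q(4, 4), 5) + 38 = (-207/130 - 134/((-44 + 42) - 18))*(10 + (4 - 1*4)) + 38 = (-207*1/130 - 134/(-2 - 18))*(10 + (4 - 4)) + 38 = (-207/130 - 134/(-20))*(10 + 0) + 38 = (-207/130 - 134*(-1/20))*10 + 38 = (-207/130 + 67/10)*10 + 38 = (332/65)*10 + 38 = 664/13 + 38 = 1158/13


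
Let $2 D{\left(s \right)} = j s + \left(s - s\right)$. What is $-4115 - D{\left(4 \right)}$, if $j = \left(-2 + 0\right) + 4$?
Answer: $-4119$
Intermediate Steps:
$j = 2$ ($j = -2 + 4 = 2$)
$D{\left(s \right)} = s$ ($D{\left(s \right)} = \frac{2 s + \left(s - s\right)}{2} = \frac{2 s + 0}{2} = \frac{2 s}{2} = s$)
$-4115 - D{\left(4 \right)} = -4115 - 4 = -4119$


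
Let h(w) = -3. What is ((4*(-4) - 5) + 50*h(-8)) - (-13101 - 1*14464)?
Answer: 27394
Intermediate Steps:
((4*(-4) - 5) + 50*h(-8)) - (-13101 - 1*14464) = ((4*(-4) - 5) + 50*(-3)) - (-13101 - 1*14464) = ((-16 - 5) - 150) - (-13101 - 14464) = (-21 - 150) - 1*(-27565) = -171 + 27565 = 27394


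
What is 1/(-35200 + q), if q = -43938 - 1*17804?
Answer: -1/96942 ≈ -1.0315e-5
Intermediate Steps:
q = -61742 (q = -43938 - 17804 = -61742)
1/(-35200 + q) = 1/(-35200 - 61742) = 1/(-96942) = -1/96942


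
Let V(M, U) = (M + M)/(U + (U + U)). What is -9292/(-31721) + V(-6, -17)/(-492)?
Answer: 19397851/66328611 ≈ 0.29245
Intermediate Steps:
V(M, U) = 2*M/(3*U) (V(M, U) = (2*M)/(U + 2*U) = (2*M)/((3*U)) = (2*M)*(1/(3*U)) = 2*M/(3*U))
-9292/(-31721) + V(-6, -17)/(-492) = -9292/(-31721) + ((⅔)*(-6)/(-17))/(-492) = -9292*(-1/31721) + ((⅔)*(-6)*(-1/17))*(-1/492) = 9292/31721 + (4/17)*(-1/492) = 9292/31721 - 1/2091 = 19397851/66328611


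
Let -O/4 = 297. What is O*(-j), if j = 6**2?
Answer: 42768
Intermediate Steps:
j = 36
O = -1188 (O = -4*297 = -1188)
O*(-j) = -(-1188)*36 = -1188*(-36) = 42768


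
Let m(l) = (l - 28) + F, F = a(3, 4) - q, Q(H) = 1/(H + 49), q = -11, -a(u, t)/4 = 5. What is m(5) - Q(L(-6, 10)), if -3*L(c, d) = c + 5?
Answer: -4739/148 ≈ -32.020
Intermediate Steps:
a(u, t) = -20 (a(u, t) = -4*5 = -20)
L(c, d) = -5/3 - c/3 (L(c, d) = -(c + 5)/3 = -(5 + c)/3 = -5/3 - c/3)
Q(H) = 1/(49 + H)
F = -9 (F = -20 - 1*(-11) = -20 + 11 = -9)
m(l) = -37 + l (m(l) = (l - 28) - 9 = (-28 + l) - 9 = -37 + l)
m(5) - Q(L(-6, 10)) = (-37 + 5) - 1/(49 + (-5/3 - ⅓*(-6))) = -32 - 1/(49 + (-5/3 + 2)) = -32 - 1/(49 + ⅓) = -32 - 1/148/3 = -32 - 1*3/148 = -32 - 3/148 = -4739/148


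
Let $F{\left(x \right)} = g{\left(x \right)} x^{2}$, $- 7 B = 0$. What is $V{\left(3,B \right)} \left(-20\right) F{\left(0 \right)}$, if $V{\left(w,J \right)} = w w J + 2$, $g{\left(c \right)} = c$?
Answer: $0$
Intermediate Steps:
$B = 0$ ($B = \left(- \frac{1}{7}\right) 0 = 0$)
$V{\left(w,J \right)} = 2 + J w^{2}$ ($V{\left(w,J \right)} = w^{2} J + 2 = J w^{2} + 2 = 2 + J w^{2}$)
$F{\left(x \right)} = x^{3}$ ($F{\left(x \right)} = x x^{2} = x^{3}$)
$V{\left(3,B \right)} \left(-20\right) F{\left(0 \right)} = \left(2 + 0 \cdot 3^{2}\right) \left(-20\right) 0^{3} = \left(2 + 0 \cdot 9\right) \left(-20\right) 0 = \left(2 + 0\right) \left(-20\right) 0 = 2 \left(-20\right) 0 = \left(-40\right) 0 = 0$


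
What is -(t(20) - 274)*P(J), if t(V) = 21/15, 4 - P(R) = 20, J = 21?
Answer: -21808/5 ≈ -4361.6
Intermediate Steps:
P(R) = -16 (P(R) = 4 - 1*20 = 4 - 20 = -16)
t(V) = 7/5 (t(V) = 21*(1/15) = 7/5)
-(t(20) - 274)*P(J) = -(7/5 - 274)*(-16) = -(-1363)*(-16)/5 = -1*21808/5 = -21808/5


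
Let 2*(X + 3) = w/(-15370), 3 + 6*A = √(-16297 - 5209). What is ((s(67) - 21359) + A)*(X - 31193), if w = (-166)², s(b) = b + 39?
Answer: 10190974569543/15370 - 239748149*I*√21506/46110 ≈ 6.6304e+8 - 7.625e+5*I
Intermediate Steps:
s(b) = 39 + b
w = 27556
A = -½ + I*√21506/6 (A = -½ + √(-16297 - 5209)/6 = -½ + √(-21506)/6 = -½ + (I*√21506)/6 = -½ + I*√21506/6 ≈ -0.5 + 24.442*I)
X = -29944/7685 (X = -3 + (27556/(-15370))/2 = -3 + (27556*(-1/15370))/2 = -3 + (½)*(-13778/7685) = -3 - 6889/7685 = -29944/7685 ≈ -3.8964)
((s(67) - 21359) + A)*(X - 31193) = (((39 + 67) - 21359) + (-½ + I*√21506/6))*(-29944/7685 - 31193) = ((106 - 21359) + (-½ + I*√21506/6))*(-239748149/7685) = (-21253 + (-½ + I*√21506/6))*(-239748149/7685) = (-42507/2 + I*√21506/6)*(-239748149/7685) = 10190974569543/15370 - 239748149*I*√21506/46110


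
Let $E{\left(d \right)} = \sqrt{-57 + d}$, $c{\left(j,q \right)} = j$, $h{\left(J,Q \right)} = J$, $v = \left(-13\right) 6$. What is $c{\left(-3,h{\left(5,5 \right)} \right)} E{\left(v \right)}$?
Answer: $- 9 i \sqrt{15} \approx - 34.857 i$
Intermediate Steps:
$v = -78$
$c{\left(-3,h{\left(5,5 \right)} \right)} E{\left(v \right)} = - 3 \sqrt{-57 - 78} = - 3 \sqrt{-135} = - 3 \cdot 3 i \sqrt{15} = - 9 i \sqrt{15}$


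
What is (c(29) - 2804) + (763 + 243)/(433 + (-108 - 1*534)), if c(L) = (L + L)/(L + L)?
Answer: -586833/209 ≈ -2807.8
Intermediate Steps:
c(L) = 1 (c(L) = (2*L)/((2*L)) = (2*L)*(1/(2*L)) = 1)
(c(29) - 2804) + (763 + 243)/(433 + (-108 - 1*534)) = (1 - 2804) + (763 + 243)/(433 + (-108 - 1*534)) = -2803 + 1006/(433 + (-108 - 534)) = -2803 + 1006/(433 - 642) = -2803 + 1006/(-209) = -2803 + 1006*(-1/209) = -2803 - 1006/209 = -586833/209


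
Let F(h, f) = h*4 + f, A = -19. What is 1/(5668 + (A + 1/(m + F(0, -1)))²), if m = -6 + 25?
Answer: 324/1952713 ≈ 0.00016592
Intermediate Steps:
m = 19
F(h, f) = f + 4*h (F(h, f) = 4*h + f = f + 4*h)
1/(5668 + (A + 1/(m + F(0, -1)))²) = 1/(5668 + (-19 + 1/(19 + (-1 + 4*0)))²) = 1/(5668 + (-19 + 1/(19 + (-1 + 0)))²) = 1/(5668 + (-19 + 1/(19 - 1))²) = 1/(5668 + (-19 + 1/18)²) = 1/(5668 + (-341/18)²) = 1/(5668 + 116281/324) = 1/(1952713/324) = 324/1952713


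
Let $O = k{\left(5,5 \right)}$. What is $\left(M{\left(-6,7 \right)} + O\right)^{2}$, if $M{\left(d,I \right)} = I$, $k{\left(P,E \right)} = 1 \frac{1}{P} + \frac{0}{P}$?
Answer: $\frac{1296}{25} \approx 51.84$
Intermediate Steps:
$k{\left(P,E \right)} = \frac{1}{P}$ ($k{\left(P,E \right)} = \frac{1}{P} + 0 = \frac{1}{P}$)
$O = \frac{1}{5} \approx 0.2$
$\left(M{\left(-6,7 \right)} + O\right)^{2} = \left(7 + \frac{1}{5}\right)^{2} = \left(\frac{36}{5}\right)^{2} = \frac{1296}{25}$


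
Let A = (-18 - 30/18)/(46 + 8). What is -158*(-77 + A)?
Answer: 990107/81 ≈ 12224.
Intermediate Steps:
A = -59/162 (A = (-18 - 30*1/18)/54 = (-18 - 5/3)*(1/54) = -59/3*1/54 = -59/162 ≈ -0.36420)
-158*(-77 + A) = -158*(-77 - 59/162) = -158*(-12533/162) = 990107/81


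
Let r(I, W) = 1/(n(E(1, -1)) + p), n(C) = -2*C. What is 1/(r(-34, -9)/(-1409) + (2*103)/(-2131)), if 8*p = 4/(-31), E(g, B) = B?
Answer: -369317217/35833364 ≈ -10.307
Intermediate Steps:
p = -1/62 (p = (4/(-31))/8 = (4*(-1/31))/8 = (1/8)*(-4/31) = -1/62 ≈ -0.016129)
r(I, W) = 62/123 (r(I, W) = 1/(-2*(-1) - 1/62) = 1/(2 - 1/62) = 1/(123/62) = 62/123)
1/(r(-34, -9)/(-1409) + (2*103)/(-2131)) = 1/((62/123)/(-1409) + (2*103)/(-2131)) = 1/((62/123)*(-1/1409) + 206*(-1/2131)) = 1/(-62/173307 - 206/2131) = 1/(-35833364/369317217) = -369317217/35833364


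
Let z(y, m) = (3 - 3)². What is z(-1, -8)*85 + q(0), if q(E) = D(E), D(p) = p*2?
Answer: 0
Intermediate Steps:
D(p) = 2*p
q(E) = 2*E
z(y, m) = 0 (z(y, m) = 0² = 0)
z(-1, -8)*85 + q(0) = 0*85 + 2*0 = 0 + 0 = 0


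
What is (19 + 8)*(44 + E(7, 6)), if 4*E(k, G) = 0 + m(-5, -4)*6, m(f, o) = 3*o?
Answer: 702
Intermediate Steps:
E(k, G) = -18 (E(k, G) = (0 + (3*(-4))*6)/4 = (0 - 12*6)/4 = (0 - 72)/4 = (¼)*(-72) = -18)
(19 + 8)*(44 + E(7, 6)) = (19 + 8)*(44 - 18) = 27*26 = 702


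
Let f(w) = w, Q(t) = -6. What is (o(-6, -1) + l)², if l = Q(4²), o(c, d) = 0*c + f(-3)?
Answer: 81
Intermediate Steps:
o(c, d) = -3 (o(c, d) = 0*c - 3 = 0 - 3 = -3)
l = -6
(o(-6, -1) + l)² = (-3 - 6)² = (-9)² = 81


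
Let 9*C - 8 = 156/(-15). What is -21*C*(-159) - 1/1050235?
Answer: -187025849/210047 ≈ -890.40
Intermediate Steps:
C = -4/15 (C = 8/9 + (156/(-15))/9 = 8/9 + (156*(-1/15))/9 = 8/9 + (1/9)*(-52/5) = 8/9 - 52/45 = -4/15 ≈ -0.26667)
-21*C*(-159) - 1/1050235 = -21*(-4/15)*(-159) - 1/1050235 = (28/5)*(-159) - 1*1/1050235 = -4452/5 - 1/1050235 = -187025849/210047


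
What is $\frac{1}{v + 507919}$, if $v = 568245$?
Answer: $\frac{1}{1076164} \approx 9.2923 \cdot 10^{-7}$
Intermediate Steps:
$\frac{1}{v + 507919} = \frac{1}{568245 + 507919} = \frac{1}{1076164}$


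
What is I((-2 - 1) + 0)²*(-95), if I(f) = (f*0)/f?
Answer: 0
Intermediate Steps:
I(f) = 0 (I(f) = 0/f = 0)
I((-2 - 1) + 0)²*(-95) = 0²*(-95) = 0*(-95) = 0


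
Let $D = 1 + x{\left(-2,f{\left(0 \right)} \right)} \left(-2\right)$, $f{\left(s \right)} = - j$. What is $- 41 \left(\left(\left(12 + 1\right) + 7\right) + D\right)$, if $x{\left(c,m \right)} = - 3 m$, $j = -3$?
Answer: $-1599$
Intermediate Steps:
$f{\left(s \right)} = 3$ ($f{\left(s \right)} = \left(-1\right) \left(-3\right) = 3$)
$D = 19$ ($D = 1 + \left(-3\right) 3 \left(-2\right) = 1 - -18 = 1 + 18 = 19$)
$- 41 \left(\left(\left(12 + 1\right) + 7\right) + D\right) = - 41 \left(\left(\left(12 + 1\right) + 7\right) + 19\right) = - 41 \left(\left(13 + 7\right) + 19\right) = - 41 \left(20 + 19\right) = \left(-41\right) 39 = -1599$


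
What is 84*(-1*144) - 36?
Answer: -12132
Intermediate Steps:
84*(-1*144) - 36 = 84*(-144) - 36 = -12096 - 36 = -12132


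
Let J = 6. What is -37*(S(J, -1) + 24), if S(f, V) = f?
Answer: -1110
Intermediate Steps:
-37*(S(J, -1) + 24) = -37*(6 + 24) = -37*30 = -1110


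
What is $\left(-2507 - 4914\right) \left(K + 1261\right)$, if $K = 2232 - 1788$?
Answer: $-12652805$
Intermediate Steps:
$K = 444$ ($K = 2232 - 1788 = 444$)
$\left(-2507 - 4914\right) \left(K + 1261\right) = \left(-2507 - 4914\right) \left(444 + 1261\right) = \left(-7421\right) 1705 = -12652805$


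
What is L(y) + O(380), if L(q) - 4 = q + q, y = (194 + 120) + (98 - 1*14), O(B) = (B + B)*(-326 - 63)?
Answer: -294840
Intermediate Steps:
O(B) = -778*B (O(B) = (2*B)*(-389) = -778*B)
y = 398 (y = 314 + (98 - 14) = 314 + 84 = 398)
L(q) = 4 + 2*q (L(q) = 4 + (q + q) = 4 + 2*q)
L(y) + O(380) = (4 + 2*398) - 778*380 = (4 + 796) - 295640 = 800 - 295640 = -294840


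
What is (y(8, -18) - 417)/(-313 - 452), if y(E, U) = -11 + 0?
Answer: 428/765 ≈ 0.55948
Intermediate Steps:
y(E, U) = -11
(y(8, -18) - 417)/(-313 - 452) = (-11 - 417)/(-313 - 452) = -428/(-765) = -428*(-1/765) = 428/765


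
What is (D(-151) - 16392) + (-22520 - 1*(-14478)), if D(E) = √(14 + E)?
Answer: -24434 + I*√137 ≈ -24434.0 + 11.705*I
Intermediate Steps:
(D(-151) - 16392) + (-22520 - 1*(-14478)) = (√(14 - 151) - 16392) + (-22520 - 1*(-14478)) = (√(-137) - 16392) + (-22520 + 14478) = (I*√137 - 16392) - 8042 = (-16392 + I*√137) - 8042 = -24434 + I*√137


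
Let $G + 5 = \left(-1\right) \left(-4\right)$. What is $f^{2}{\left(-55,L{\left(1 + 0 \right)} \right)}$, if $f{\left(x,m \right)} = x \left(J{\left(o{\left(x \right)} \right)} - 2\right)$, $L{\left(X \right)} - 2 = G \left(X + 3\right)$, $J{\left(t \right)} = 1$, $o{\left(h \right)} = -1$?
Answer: $3025$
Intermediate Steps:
$G = -1$ ($G = -5 - -4 = -5 + 4 = -1$)
$L{\left(X \right)} = -1 - X$ ($L{\left(X \right)} = 2 - \left(X + 3\right) = 2 - \left(3 + X\right) = -1 - X$)
$f{\left(x,m \right)} = - x$ ($f{\left(x,m \right)} = x \left(1 - 2\right) = x \left(-1\right) = - x$)
$f^{2}{\left(-55,L{\left(1 + 0 \right)} \right)} = \left(\left(-1\right) \left(-55\right)\right)^{2} = 55^{2} = 3025$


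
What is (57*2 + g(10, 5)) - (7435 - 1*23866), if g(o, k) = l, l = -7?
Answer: 16538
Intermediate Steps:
g(o, k) = -7
(57*2 + g(10, 5)) - (7435 - 1*23866) = (57*2 - 7) - (7435 - 1*23866) = (114 - 7) - (7435 - 23866) = 107 - 1*(-16431) = 107 + 16431 = 16538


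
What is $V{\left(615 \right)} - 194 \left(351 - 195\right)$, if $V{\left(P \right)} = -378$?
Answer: $-30642$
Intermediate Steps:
$V{\left(615 \right)} - 194 \left(351 - 195\right) = -378 - 194 \left(351 - 195\right) = -378 - 194 \cdot 156 = -378 - 30264 = -30642$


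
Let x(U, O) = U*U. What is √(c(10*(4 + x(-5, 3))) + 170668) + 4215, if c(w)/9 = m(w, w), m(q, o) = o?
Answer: 4215 + √173278 ≈ 4631.3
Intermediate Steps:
x(U, O) = U²
c(w) = 9*w
√(c(10*(4 + x(-5, 3))) + 170668) + 4215 = √(9*(10*(4 + (-5)²)) + 170668) + 4215 = √(9*(10*(4 + 25)) + 170668) + 4215 = √(9*(10*29) + 170668) + 4215 = √(9*290 + 170668) + 4215 = √(2610 + 170668) + 4215 = √173278 + 4215 = 4215 + √173278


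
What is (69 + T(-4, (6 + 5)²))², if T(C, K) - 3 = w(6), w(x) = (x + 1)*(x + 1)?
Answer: 14641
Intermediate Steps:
w(x) = (1 + x)² (w(x) = (1 + x)*(1 + x) = (1 + x)²)
T(C, K) = 52 (T(C, K) = 3 + (1 + 6)² = 3 + 7² = 3 + 49 = 52)
(69 + T(-4, (6 + 5)²))² = (69 + 52)² = 121² = 14641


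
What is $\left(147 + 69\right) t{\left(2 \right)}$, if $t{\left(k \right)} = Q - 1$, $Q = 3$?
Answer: $432$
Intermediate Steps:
$t{\left(k \right)} = 2$ ($t{\left(k \right)} = 3 - 1 = 2$)
$\left(147 + 69\right) t{\left(2 \right)} = \left(147 + 69\right) 2 = 216 \cdot 2 = 432$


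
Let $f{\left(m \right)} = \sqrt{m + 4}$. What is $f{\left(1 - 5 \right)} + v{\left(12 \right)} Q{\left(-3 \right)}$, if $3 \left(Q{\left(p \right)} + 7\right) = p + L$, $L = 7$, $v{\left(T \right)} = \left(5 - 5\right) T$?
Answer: $0$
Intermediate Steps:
$f{\left(m \right)} = \sqrt{4 + m}$
$v{\left(T \right)} = 0$ ($v{\left(T \right)} = 0 T = 0$)
$Q{\left(p \right)} = - \frac{14}{3} + \frac{p}{3}$ ($Q{\left(p \right)} = -7 + \frac{p + 7}{3} = -7 + \frac{7 + p}{3} = -7 + \left(\frac{7}{3} + \frac{p}{3}\right) = - \frac{14}{3} + \frac{p}{3}$)
$f{\left(1 - 5 \right)} + v{\left(12 \right)} Q{\left(-3 \right)} = \sqrt{4 + \left(1 - 5\right)} + 0 \left(- \frac{14}{3} + \frac{1}{3} \left(-3\right)\right) = \sqrt{4 + \left(1 - 5\right)} + 0 \left(- \frac{14}{3} - 1\right) = \sqrt{4 - 4} + 0 \left(- \frac{17}{3}\right) = \sqrt{0} + 0 = 0 + 0 = 0$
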